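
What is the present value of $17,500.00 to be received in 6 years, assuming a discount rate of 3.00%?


Present value formula: PV = FV / (1 + r)^t
PV = $17,500.00 / (1 + 0.03)^6
PV = $17,500.00 / 1.1940523
PV = $14,655.97

PV = FV / (1 + r)^t = $14,655.97


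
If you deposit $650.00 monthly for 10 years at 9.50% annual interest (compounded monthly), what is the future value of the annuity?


Future value of an ordinary annuity: FV = PMT × ((1 + r)^n − 1) / r
Monthly rate r = 0.095/12 ≈ 0.00791667, n = 120
FV = $650.00 × ((1 + 0.095/12)^120 − 1) / (0.095/12)
FV = $650.00 × 199.080682
FV = $129,402.44

FV = PMT × ((1+r)^n - 1)/r = $129,402.44


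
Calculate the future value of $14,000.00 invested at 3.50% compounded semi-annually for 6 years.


Compound interest formula: A = P(1 + r/n)^(nt)
A = $14,000.00 × (1 + 0.035/2)^(2 × 6)
Growth factor: (1 + 0.035/2)^12 = 1.231439
A = $14,000.00 × 1.231439
A = $17,240.15

A = P(1 + r/n)^(nt) = $17,240.15


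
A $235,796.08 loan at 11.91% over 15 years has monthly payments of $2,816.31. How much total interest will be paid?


Total paid over the life of the loan = PMT × n.
Total paid = $2,816.31 × 180 = $506,935.80
Total interest = total paid − principal = $506,935.80 − $235,796.08 = $271,139.72

Total interest = (PMT × n) - PV = $271,139.72


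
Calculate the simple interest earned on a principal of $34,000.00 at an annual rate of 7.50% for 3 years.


Simple interest formula: I = P × r × t
I = $34,000.00 × 0.075 × 3
I = $7,650.00

I = P × r × t = $7,650.00


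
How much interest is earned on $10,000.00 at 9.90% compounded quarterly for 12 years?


Compound interest earned = final amount − principal.
A = P(1 + r/n)^(nt) = $10,000.00 × (1 + 0.099/4)^(4 × 12) = $32,334.08
Interest = A − P = $32,334.08 − $10,000.00 = $22,334.08

Interest = A - P = $22,334.08


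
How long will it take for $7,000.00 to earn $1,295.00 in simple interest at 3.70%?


Rearrange the simple interest formula for t:
I = P × r × t  ⇒  t = I / (P × r)
t = $1,295.00 / ($7,000.00 × 0.037)
t = 5

t = I/(P×r) = 5 years


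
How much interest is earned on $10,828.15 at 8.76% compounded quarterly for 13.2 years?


Compound interest earned = final amount − principal.
A = P(1 + r/n)^(nt) = $10,828.15 × (1 + 0.0876/4)^(4 × 13.2) = $33,987.38
Interest = A − P = $33,987.38 − $10,828.15 = $23,159.23

Interest = A - P = $23,159.23


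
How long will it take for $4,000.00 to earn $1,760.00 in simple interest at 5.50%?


Rearrange the simple interest formula for t:
I = P × r × t  ⇒  t = I / (P × r)
t = $1,760.00 / ($4,000.00 × 0.055)
t = 8

t = I/(P×r) = 8 years


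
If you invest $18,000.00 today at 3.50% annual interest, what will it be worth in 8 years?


Future value formula: FV = PV × (1 + r)^t
FV = $18,000.00 × (1 + 0.035)^8
FV = $18,000.00 × 1.316809
FV = $23,702.56

FV = PV × (1 + r)^t = $23,702.56


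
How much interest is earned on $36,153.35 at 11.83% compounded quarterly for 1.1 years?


Compound interest earned = final amount − principal.
A = P(1 + r/n)^(nt) = $36,153.35 × (1 + 0.1183/4)^(4 × 1.1) = $41,100.18
Interest = A − P = $41,100.18 − $36,153.35 = $4,946.83

Interest = A - P = $4,946.83


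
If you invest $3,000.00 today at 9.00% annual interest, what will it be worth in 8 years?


Future value formula: FV = PV × (1 + r)^t
FV = $3,000.00 × (1 + 0.09)^8
FV = $3,000.00 × 1.992563
FV = $5,977.69

FV = PV × (1 + r)^t = $5,977.69


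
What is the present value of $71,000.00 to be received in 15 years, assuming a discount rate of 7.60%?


Present value formula: PV = FV / (1 + r)^t
PV = $71,000.00 / (1 + 0.076)^15
PV = $71,000.00 / 3.000434
PV = $23,663.24

PV = FV / (1 + r)^t = $23,663.24


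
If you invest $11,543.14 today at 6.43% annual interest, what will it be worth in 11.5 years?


Future value formula: FV = PV × (1 + r)^t
FV = $11,543.14 × (1 + 0.0643)^11.5
FV = $11,543.14 × 2.0475604
FV = $23,635.28

FV = PV × (1 + r)^t = $23,635.28


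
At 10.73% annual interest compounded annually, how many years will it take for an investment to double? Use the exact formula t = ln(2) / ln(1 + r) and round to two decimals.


Doubling condition: (1 + r)^t = 2
Take ln of both sides: t × ln(1 + r) = ln(2)
t = ln(2) / ln(1 + r)
t = 0.693147 / 0.101925
t = 6.80

t = ln(2) / ln(1 + r) = 6.80 years


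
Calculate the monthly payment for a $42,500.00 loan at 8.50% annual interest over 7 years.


Loan payment formula: PMT = PV × r / (1 − (1 + r)^(−n))
Monthly rate r = 0.085/12 ≈ 0.00708333, n = 84 months
Denominator: 1 − (1 + 0.085/12)^(−84) = 0.447279
PMT = $42,500.00 × (0.085/12) / 0.447279
PMT = $673.05 per month

PMT = PV × r / (1-(1+r)^(-n)) = $673.05/month


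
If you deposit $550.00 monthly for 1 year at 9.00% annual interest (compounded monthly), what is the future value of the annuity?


Future value of an ordinary annuity: FV = PMT × ((1 + r)^n − 1) / r
Monthly rate r = 0.09/12 = 0.0075, n = 12
FV = $550.00 × ((1 + 0.09/12)^12 − 1) / (0.09/12)
FV = $550.00 × 12.507586
FV = $6,879.17

FV = PMT × ((1+r)^n - 1)/r = $6,879.17


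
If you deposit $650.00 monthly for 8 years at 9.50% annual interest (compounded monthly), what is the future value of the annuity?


Future value of an ordinary annuity: FV = PMT × ((1 + r)^n − 1) / r
Monthly rate r = 0.095/12 ≈ 0.00791667, n = 96
FV = $650.00 × ((1 + 0.095/12)^96 − 1) / (0.095/12)
FV = $650.00 × 142.975186
FV = $92,933.87

FV = PMT × ((1+r)^n - 1)/r = $92,933.87


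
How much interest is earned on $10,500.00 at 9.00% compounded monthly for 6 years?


Compound interest earned = final amount − principal.
A = P(1 + r/n)^(nt) = $10,500.00 × (1 + 0.09/12)^(12 × 6) = $17,981.80
Interest = A − P = $17,981.80 − $10,500.00 = $7,481.80

Interest = A - P = $7,481.80


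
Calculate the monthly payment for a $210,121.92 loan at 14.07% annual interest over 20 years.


Loan payment formula: PMT = PV × r / (1 − (1 + r)^(−n))
Monthly rate r = 0.1407/12 = 0.011725, n = 240 months
Denominator: 1 − (1 + 0.1407/12)^(−240) = 0.939046
PMT = $210,121.92 × (0.1407/12) / 0.939046
PMT = $2,623.60 per month

PMT = PV × r / (1-(1+r)^(-n)) = $2,623.60/month


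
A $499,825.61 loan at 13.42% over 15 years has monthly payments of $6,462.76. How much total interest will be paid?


Total paid over the life of the loan = PMT × n.
Total paid = $6,462.76 × 180 = $1,163,296.80
Total interest = total paid − principal = $1,163,296.80 − $499,825.61 = $663,471.19

Total interest = (PMT × n) - PV = $663,471.19


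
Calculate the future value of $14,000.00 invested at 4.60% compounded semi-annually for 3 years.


Compound interest formula: A = P(1 + r/n)^(nt)
A = $14,000.00 × (1 + 0.046/2)^(2 × 3)
Growth factor: (1 + 0.046/2)^6 = 1.146183
A = $14,000.00 × 1.146183
A = $16,046.56

A = P(1 + r/n)^(nt) = $16,046.56


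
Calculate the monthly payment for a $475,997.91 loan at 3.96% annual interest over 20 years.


Loan payment formula: PMT = PV × r / (1 − (1 + r)^(−n))
Monthly rate r = 0.0396/12 = 0.0033, n = 240 months
Denominator: 1 − (1 + 0.0396/12)^(−240) = 0.546471
PMT = $475,997.91 × (0.0396/12) / 0.546471
PMT = $2,874.43 per month

PMT = PV × r / (1-(1+r)^(-n)) = $2,874.43/month


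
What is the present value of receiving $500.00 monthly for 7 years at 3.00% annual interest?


Present value of an ordinary annuity: PV = PMT × (1 − (1 + r)^(−n)) / r
Monthly rate r = 0.03/12 = 0.0025, n = 84
PV = $500.00 × (1 − (1 + 0.03/12)^(−84)) / (0.03/12)
PV = $500.00 × 75.681321
PV = $37,840.66

PV = PMT × (1-(1+r)^(-n))/r = $37,840.66


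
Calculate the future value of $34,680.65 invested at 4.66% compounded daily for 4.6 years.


Compound interest formula: A = P(1 + r/n)^(nt)
A = $34,680.65 × (1 + 0.0466/365)^(365 × 4.6)
Growth factor: (1 + 0.0466/365)^1679 = 1.2390517
A = $34,680.65 × 1.2390517
A = $42,971.12

A = P(1 + r/n)^(nt) = $42,971.12


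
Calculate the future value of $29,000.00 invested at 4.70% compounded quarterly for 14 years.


Compound interest formula: A = P(1 + r/n)^(nt)
A = $29,000.00 × (1 + 0.047/4)^(4 × 14)
Growth factor: (1 + 0.047/4)^56 = 1.923534
A = $29,000.00 × 1.923534
A = $55,782.49

A = P(1 + r/n)^(nt) = $55,782.49


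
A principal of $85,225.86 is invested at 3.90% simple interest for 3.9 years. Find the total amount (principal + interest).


Total amount formula: A = P(1 + rt) = P + P·r·t
Interest: I = P × r × t = $85,225.86 × 0.039 × 3.9 = $12,962.85
A = P + I = $85,225.86 + $12,962.85 = $98,188.71

A = P + I = P(1 + rt) = $98,188.71


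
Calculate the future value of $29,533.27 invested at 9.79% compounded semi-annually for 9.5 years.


Compound interest formula: A = P(1 + r/n)^(nt)
A = $29,533.27 × (1 + 0.0979/2)^(2 × 9.5)
Growth factor: (1 + 0.0979/2)^19 = 2.479368
A = $29,533.27 × 2.479368
A = $73,223.84

A = P(1 + r/n)^(nt) = $73,223.84


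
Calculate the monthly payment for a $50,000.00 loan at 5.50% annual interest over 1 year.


Loan payment formula: PMT = PV × r / (1 − (1 + r)^(−n))
Monthly rate r = 0.055/12 ≈ 0.00458333, n = 12 months
Denominator: 1 − (1 + 0.055/12)^(−12) = 0.0533959
PMT = $50,000.00 × (0.055/12) / 0.0533959
PMT = $4,291.84 per month

PMT = PV × r / (1-(1+r)^(-n)) = $4,291.84/month


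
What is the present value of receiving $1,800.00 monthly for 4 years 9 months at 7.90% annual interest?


Present value of an ordinary annuity: PV = PMT × (1 − (1 + r)^(−n)) / r
Monthly rate r = 0.079/12 ≈ 0.00658333, n = 57
PV = $1,800.00 × (1 − (1 + 0.079/12)^(−57)) / (0.079/12)
PV = $1,800.00 × 47.398023
PV = $85,316.44

PV = PMT × (1-(1+r)^(-n))/r = $85,316.44


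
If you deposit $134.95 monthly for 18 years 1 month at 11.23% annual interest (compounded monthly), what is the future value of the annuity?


Future value of an ordinary annuity: FV = PMT × ((1 + r)^n − 1) / r
Monthly rate r = 0.1123/12 ≈ 0.00935833, n = 217
FV = $134.95 × ((1 + 0.1123/12)^217 − 1) / (0.1123/12)
FV = $134.95 × 699.723307
FV = $94,427.66

FV = PMT × ((1+r)^n - 1)/r = $94,427.66


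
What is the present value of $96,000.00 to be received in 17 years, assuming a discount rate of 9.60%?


Present value formula: PV = FV / (1 + r)^t
PV = $96,000.00 / (1 + 0.096)^17
PV = $96,000.00 / 4.750939
PV = $20,206.53

PV = FV / (1 + r)^t = $20,206.53


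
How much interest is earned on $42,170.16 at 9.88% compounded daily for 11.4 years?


Compound interest earned = final amount − principal.
A = P(1 + r/n)^(nt) = $42,170.16 × (1 + 0.0988/365)^(365 × 11.4) = $130,044.99
Interest = A − P = $130,044.99 − $42,170.16 = $87,874.83

Interest = A - P = $87,874.83


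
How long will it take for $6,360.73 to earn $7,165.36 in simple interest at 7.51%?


Rearrange the simple interest formula for t:
I = P × r × t  ⇒  t = I / (P × r)
t = $7,165.36 / ($6,360.73 × 0.0751)
t = 15

t = I/(P×r) = 15 years


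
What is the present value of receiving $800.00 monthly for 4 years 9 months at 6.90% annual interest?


Present value of an ordinary annuity: PV = PMT × (1 − (1 + r)^(−n)) / r
Monthly rate r = 0.069/12 = 0.00575, n = 57
PV = $800.00 × (1 − (1 + 0.069/12)^(−57)) / (0.069/12)
PV = $800.00 × 48.483511
PV = $38,786.81

PV = PMT × (1-(1+r)^(-n))/r = $38,786.81


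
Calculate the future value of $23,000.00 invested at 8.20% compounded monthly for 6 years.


Compound interest formula: A = P(1 + r/n)^(nt)
A = $23,000.00 × (1 + 0.082/12)^(12 × 6)
Growth factor: (1 + 0.082/12)^72 = 1.6328495
A = $23,000.00 × 1.6328495
A = $37,555.54

A = P(1 + r/n)^(nt) = $37,555.54


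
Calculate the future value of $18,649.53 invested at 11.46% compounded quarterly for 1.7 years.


Compound interest formula: A = P(1 + r/n)^(nt)
A = $18,649.53 × (1 + 0.1146/4)^(4 × 1.7)
Growth factor: (1 + 0.1146/4)^6.8 = 1.211769
A = $18,649.53 × 1.211769
A = $22,598.92

A = P(1 + r/n)^(nt) = $22,598.92


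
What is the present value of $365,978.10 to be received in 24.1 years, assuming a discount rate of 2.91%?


Present value formula: PV = FV / (1 + r)^t
PV = $365,978.10 / (1 + 0.0291)^24.1
PV = $365,978.10 / 1.9963084
PV = $183,327.44

PV = FV / (1 + r)^t = $183,327.44


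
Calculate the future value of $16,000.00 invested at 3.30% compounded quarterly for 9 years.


Compound interest formula: A = P(1 + r/n)^(nt)
A = $16,000.00 × (1 + 0.033/4)^(4 × 9)
Growth factor: (1 + 0.033/4)^36 = 1.3441765
A = $16,000.00 × 1.3441765
A = $21,506.82

A = P(1 + r/n)^(nt) = $21,506.82


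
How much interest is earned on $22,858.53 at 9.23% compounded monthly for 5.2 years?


Compound interest earned = final amount − principal.
A = P(1 + r/n)^(nt) = $22,858.53 × (1 + 0.0923/12)^(12 × 5.2) = $36,871.83
Interest = A − P = $36,871.83 − $22,858.53 = $14,013.30

Interest = A - P = $14,013.30


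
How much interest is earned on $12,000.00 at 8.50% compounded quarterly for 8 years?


Compound interest earned = final amount − principal.
A = P(1 + r/n)^(nt) = $12,000.00 × (1 + 0.085/4)^(4 × 8) = $23,518.38
Interest = A − P = $23,518.38 − $12,000.00 = $11,518.38

Interest = A - P = $11,518.38


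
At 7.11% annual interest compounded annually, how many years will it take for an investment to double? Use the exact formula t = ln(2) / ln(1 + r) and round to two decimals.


Doubling condition: (1 + r)^t = 2
Take ln of both sides: t × ln(1 + r) = ln(2)
t = ln(2) / ln(1 + r)
t = 0.693147 / 0.068686
t = 10.09

t = ln(2) / ln(1 + r) = 10.09 years


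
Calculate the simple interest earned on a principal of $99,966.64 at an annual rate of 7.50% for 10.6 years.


Simple interest formula: I = P × r × t
I = $99,966.64 × 0.075 × 10.6
I = $79,473.48

I = P × r × t = $79,473.48


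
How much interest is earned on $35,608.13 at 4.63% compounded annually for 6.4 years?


Compound interest earned = final amount − principal.
A = P(1 + r/n)^(nt) = $35,608.13 × (1 + 0.0463/1)^(1 × 6.4) = $47,571.74
Interest = A − P = $47,571.74 − $35,608.13 = $11,963.61

Interest = A - P = $11,963.61


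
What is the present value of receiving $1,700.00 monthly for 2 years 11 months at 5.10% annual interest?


Present value of an ordinary annuity: PV = PMT × (1 − (1 + r)^(−n)) / r
Monthly rate r = 0.051/12 = 0.00425, n = 35
PV = $1,700.00 × (1 − (1 + 0.051/12)^(−35)) / (0.051/12)
PV = $1,700.00 × 32.457362
PV = $55,177.52

PV = PMT × (1-(1+r)^(-n))/r = $55,177.52


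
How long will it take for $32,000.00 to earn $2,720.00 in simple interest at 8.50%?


Rearrange the simple interest formula for t:
I = P × r × t  ⇒  t = I / (P × r)
t = $2,720.00 / ($32,000.00 × 0.085)
t = 1

t = I/(P×r) = 1 year


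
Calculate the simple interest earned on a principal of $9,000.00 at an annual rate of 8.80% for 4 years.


Simple interest formula: I = P × r × t
I = $9,000.00 × 0.088 × 4
I = $3,168.00

I = P × r × t = $3,168.00


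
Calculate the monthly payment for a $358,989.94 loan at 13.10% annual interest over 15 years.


Loan payment formula: PMT = PV × r / (1 − (1 + r)^(−n))
Monthly rate r = 0.131/12 ≈ 0.01091667, n = 180 months
Denominator: 1 − (1 + 0.131/12)^(−180) = 0.858344
PMT = $358,989.94 × (0.131/12) / 0.858344
PMT = $4,565.74 per month

PMT = PV × r / (1-(1+r)^(-n)) = $4,565.74/month


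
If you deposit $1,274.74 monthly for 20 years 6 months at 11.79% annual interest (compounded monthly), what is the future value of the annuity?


Future value of an ordinary annuity: FV = PMT × ((1 + r)^n − 1) / r
Monthly rate r = 0.1179/12 = 0.009825, n = 246
FV = $1,274.74 × ((1 + 0.1179/12)^246 − 1) / (0.1179/12)
FV = $1,274.74 × 1025.968017
FV = $1,307,842.47

FV = PMT × ((1+r)^n - 1)/r = $1,307,842.47


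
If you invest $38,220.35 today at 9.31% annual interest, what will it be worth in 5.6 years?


Future value formula: FV = PV × (1 + r)^t
FV = $38,220.35 × (1 + 0.0931)^5.6
FV = $38,220.35 × 1.6462486
FV = $62,920.20

FV = PV × (1 + r)^t = $62,920.20


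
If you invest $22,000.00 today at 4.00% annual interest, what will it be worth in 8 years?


Future value formula: FV = PV × (1 + r)^t
FV = $22,000.00 × (1 + 0.04)^8
FV = $22,000.00 × 1.368569
FV = $30,108.52

FV = PV × (1 + r)^t = $30,108.52


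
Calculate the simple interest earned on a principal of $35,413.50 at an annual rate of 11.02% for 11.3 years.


Simple interest formula: I = P × r × t
I = $35,413.50 × 0.1102 × 11.3
I = $44,099.02

I = P × r × t = $44,099.02


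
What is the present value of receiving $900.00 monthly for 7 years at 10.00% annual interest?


Present value of an ordinary annuity: PV = PMT × (1 − (1 + r)^(−n)) / r
Monthly rate r = 0.1/12 ≈ 0.00833333, n = 84
PV = $900.00 × (1 − (1 + 0.1/12)^(−84)) / (0.1/12)
PV = $900.00 × 60.236667
PV = $54,213.00

PV = PMT × (1-(1+r)^(-n))/r = $54,213.00


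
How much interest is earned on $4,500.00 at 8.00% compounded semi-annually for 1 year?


Compound interest earned = final amount − principal.
A = P(1 + r/n)^(nt) = $4,500.00 × (1 + 0.08/2)^(2 × 1) = $4,867.20
Interest = A − P = $4,867.20 − $4,500.00 = $367.20

Interest = A - P = $367.20


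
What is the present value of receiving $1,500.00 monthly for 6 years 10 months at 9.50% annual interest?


Present value of an ordinary annuity: PV = PMT × (1 − (1 + r)^(−n)) / r
Monthly rate r = 0.095/12 ≈ 0.00791667, n = 82
PV = $1,500.00 × (1 − (1 + 0.095/12)^(−82)) / (0.095/12)
PV = $1,500.00 × 60.149275
PV = $90,223.91

PV = PMT × (1-(1+r)^(-n))/r = $90,223.91


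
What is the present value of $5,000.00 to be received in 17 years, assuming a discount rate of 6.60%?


Present value formula: PV = FV / (1 + r)^t
PV = $5,000.00 / (1 + 0.066)^17
PV = $5,000.00 / 2.963961
PV = $1,686.93

PV = FV / (1 + r)^t = $1,686.93


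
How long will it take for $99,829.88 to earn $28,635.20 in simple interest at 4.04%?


Rearrange the simple interest formula for t:
I = P × r × t  ⇒  t = I / (P × r)
t = $28,635.20 / ($99,829.88 × 0.0404)
t = 7.1

t = I/(P×r) = 7.1 years


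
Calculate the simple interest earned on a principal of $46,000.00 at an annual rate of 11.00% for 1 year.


Simple interest formula: I = P × r × t
I = $46,000.00 × 0.11 × 1
I = $5,060.00

I = P × r × t = $5,060.00


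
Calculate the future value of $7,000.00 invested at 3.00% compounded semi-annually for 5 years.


Compound interest formula: A = P(1 + r/n)^(nt)
A = $7,000.00 × (1 + 0.03/2)^(2 × 5)
Growth factor: (1 + 0.03/2)^10 = 1.160541
A = $7,000.00 × 1.160541
A = $8,123.79

A = P(1 + r/n)^(nt) = $8,123.79


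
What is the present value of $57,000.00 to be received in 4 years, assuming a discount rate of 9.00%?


Present value formula: PV = FV / (1 + r)^t
PV = $57,000.00 / (1 + 0.09)^4
PV = $57,000.00 / 1.4115816
PV = $40,380.24

PV = FV / (1 + r)^t = $40,380.24


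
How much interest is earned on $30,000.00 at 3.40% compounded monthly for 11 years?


Compound interest earned = final amount − principal.
A = P(1 + r/n)^(nt) = $30,000.00 × (1 + 0.034/12)^(12 × 11) = $43,583.06
Interest = A − P = $43,583.06 − $30,000.00 = $13,583.06

Interest = A - P = $13,583.06


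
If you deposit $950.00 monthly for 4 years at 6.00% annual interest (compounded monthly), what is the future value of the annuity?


Future value of an ordinary annuity: FV = PMT × ((1 + r)^n − 1) / r
Monthly rate r = 0.06/12 = 0.005, n = 48
FV = $950.00 × ((1 + 0.06/12)^48 − 1) / (0.06/12)
FV = $950.00 × 54.097832
FV = $51,392.94

FV = PMT × ((1+r)^n - 1)/r = $51,392.94


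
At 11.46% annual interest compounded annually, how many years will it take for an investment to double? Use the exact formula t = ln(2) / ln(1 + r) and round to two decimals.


Doubling condition: (1 + r)^t = 2
Take ln of both sides: t × ln(1 + r) = ln(2)
t = ln(2) / ln(1 + r)
t = 0.693147 / 0.108496
t = 6.39

t = ln(2) / ln(1 + r) = 6.39 years


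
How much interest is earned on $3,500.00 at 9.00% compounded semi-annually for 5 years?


Compound interest earned = final amount − principal.
A = P(1 + r/n)^(nt) = $3,500.00 × (1 + 0.09/2)^(2 × 5) = $5,435.39
Interest = A − P = $5,435.39 − $3,500.00 = $1,935.39

Interest = A - P = $1,935.39


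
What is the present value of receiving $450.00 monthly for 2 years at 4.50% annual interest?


Present value of an ordinary annuity: PV = PMT × (1 − (1 + r)^(−n)) / r
Monthly rate r = 0.045/12 = 0.00375, n = 24
PV = $450.00 × (1 − (1 + 0.045/12)^(−24)) / (0.045/12)
PV = $450.00 × 22.910656
PV = $10,309.80

PV = PMT × (1-(1+r)^(-n))/r = $10,309.80


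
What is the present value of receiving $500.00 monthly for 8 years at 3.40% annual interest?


Present value of an ordinary annuity: PV = PMT × (1 − (1 + r)^(−n)) / r
Monthly rate r = 0.034/12 ≈ 0.00283333, n = 96
PV = $500.00 × (1 − (1 + 0.034/12)^(−96)) / (0.034/12)
PV = $500.00 × 83.948000
PV = $41,974.00

PV = PMT × (1-(1+r)^(-n))/r = $41,974.00


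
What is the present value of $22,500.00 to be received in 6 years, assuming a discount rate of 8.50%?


Present value formula: PV = FV / (1 + r)^t
PV = $22,500.00 / (1 + 0.085)^6
PV = $22,500.00 / 1.631468
PV = $13,791.26

PV = FV / (1 + r)^t = $13,791.26


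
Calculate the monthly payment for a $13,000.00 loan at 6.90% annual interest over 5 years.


Loan payment formula: PMT = PV × r / (1 − (1 + r)^(−n))
Monthly rate r = 0.069/12 = 0.00575, n = 60 months
Denominator: 1 − (1 + 0.069/12)^(−60) = 0.291080
PMT = $13,000.00 × (0.069/12) / 0.291080
PMT = $256.80 per month

PMT = PV × r / (1-(1+r)^(-n)) = $256.80/month


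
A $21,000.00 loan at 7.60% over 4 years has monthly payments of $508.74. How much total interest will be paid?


Total paid over the life of the loan = PMT × n.
Total paid = $508.74 × 48 = $24,419.52
Total interest = total paid − principal = $24,419.52 − $21,000.00 = $3,419.52

Total interest = (PMT × n) - PV = $3,419.52


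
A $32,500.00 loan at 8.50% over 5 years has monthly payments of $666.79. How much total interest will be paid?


Total paid over the life of the loan = PMT × n.
Total paid = $666.79 × 60 = $40,007.40
Total interest = total paid − principal = $40,007.40 − $32,500.00 = $7,507.40

Total interest = (PMT × n) - PV = $7,507.40


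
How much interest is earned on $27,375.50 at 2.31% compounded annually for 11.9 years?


Compound interest earned = final amount − principal.
A = P(1 + r/n)^(nt) = $27,375.50 × (1 + 0.0231/1)^(1 × 11.9) = $35,924.21
Interest = A − P = $35,924.21 − $27,375.50 = $8,548.71

Interest = A - P = $8,548.71


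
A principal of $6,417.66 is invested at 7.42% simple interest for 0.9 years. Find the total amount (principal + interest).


Total amount formula: A = P(1 + rt) = P + P·r·t
Interest: I = P × r × t = $6,417.66 × 0.0742 × 0.9 = $428.57
A = P + I = $6,417.66 + $428.57 = $6,846.23

A = P + I = P(1 + rt) = $6,846.23


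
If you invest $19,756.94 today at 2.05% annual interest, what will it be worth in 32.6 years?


Future value formula: FV = PV × (1 + r)^t
FV = $19,756.94 × (1 + 0.0205)^32.6
FV = $19,756.94 × 1.9377783
FV = $38,284.57

FV = PV × (1 + r)^t = $38,284.57


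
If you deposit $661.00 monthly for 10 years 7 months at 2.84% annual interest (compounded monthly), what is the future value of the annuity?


Future value of an ordinary annuity: FV = PMT × ((1 + r)^n − 1) / r
Monthly rate r = 0.0284/12 ≈ 0.00236667, n = 127
FV = $661.00 × ((1 + 0.0284/12)^127 − 1) / (0.0284/12)
FV = $661.00 × 147.948342
FV = $97,793.85

FV = PMT × ((1+r)^n - 1)/r = $97,793.85


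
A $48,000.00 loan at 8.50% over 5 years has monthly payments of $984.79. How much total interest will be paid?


Total paid over the life of the loan = PMT × n.
Total paid = $984.79 × 60 = $59,087.40
Total interest = total paid − principal = $59,087.40 − $48,000.00 = $11,087.40

Total interest = (PMT × n) - PV = $11,087.40


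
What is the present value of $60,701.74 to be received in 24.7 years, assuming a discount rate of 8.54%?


Present value formula: PV = FV / (1 + r)^t
PV = $60,701.74 / (1 + 0.0854)^24.7
PV = $60,701.74 / 7.569523
PV = $8,019.23

PV = FV / (1 + r)^t = $8,019.23


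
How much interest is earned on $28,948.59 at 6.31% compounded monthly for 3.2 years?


Compound interest earned = final amount − principal.
A = P(1 + r/n)^(nt) = $28,948.59 × (1 + 0.0631/12)^(12 × 3.2) = $35,407.10
Interest = A − P = $35,407.10 − $28,948.59 = $6,458.51

Interest = A - P = $6,458.51


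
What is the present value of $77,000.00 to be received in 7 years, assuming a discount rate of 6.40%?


Present value formula: PV = FV / (1 + r)^t
PV = $77,000.00 / (1 + 0.064)^7
PV = $77,000.00 / 1.543801
PV = $49,876.89

PV = FV / (1 + r)^t = $49,876.89


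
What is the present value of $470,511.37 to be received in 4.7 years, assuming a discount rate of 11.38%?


Present value formula: PV = FV / (1 + r)^t
PV = $470,511.37 / (1 + 0.1138)^4.7
PV = $470,511.37 / 1.6595636
PV = $283,515.12

PV = FV / (1 + r)^t = $283,515.12


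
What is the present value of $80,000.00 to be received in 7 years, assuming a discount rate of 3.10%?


Present value formula: PV = FV / (1 + r)^t
PV = $80,000.00 / (1 + 0.031)^7
PV = $80,000.00 / 1.2382566
PV = $64,606.96

PV = FV / (1 + r)^t = $64,606.96


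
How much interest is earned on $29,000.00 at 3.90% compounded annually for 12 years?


Compound interest earned = final amount − principal.
A = P(1 + r/n)^(nt) = $29,000.00 × (1 + 0.039/1)^(1 × 12) = $45,897.03
Interest = A − P = $45,897.03 − $29,000.00 = $16,897.03

Interest = A - P = $16,897.03


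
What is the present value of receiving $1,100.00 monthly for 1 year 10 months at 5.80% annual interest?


Present value of an ordinary annuity: PV = PMT × (1 − (1 + r)^(−n)) / r
Monthly rate r = 0.058/12 ≈ 0.00483333, n = 22
PV = $1,100.00 × (1 − (1 + 0.058/12)^(−22)) / (0.058/12)
PV = $1,100.00 × 20.823056
PV = $22,905.36

PV = PMT × (1-(1+r)^(-n))/r = $22,905.36


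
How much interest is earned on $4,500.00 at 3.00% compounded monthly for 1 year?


Compound interest earned = final amount − principal.
A = P(1 + r/n)^(nt) = $4,500.00 × (1 + 0.03/12)^(12 × 1) = $4,636.87
Interest = A − P = $4,636.87 − $4,500.00 = $136.87

Interest = A - P = $136.87


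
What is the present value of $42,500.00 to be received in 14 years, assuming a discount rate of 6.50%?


Present value formula: PV = FV / (1 + r)^t
PV = $42,500.00 / (1 + 0.065)^14
PV = $42,500.00 / 2.414874
PV = $17,599.26

PV = FV / (1 + r)^t = $17,599.26


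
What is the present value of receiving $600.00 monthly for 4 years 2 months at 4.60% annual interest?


Present value of an ordinary annuity: PV = PMT × (1 − (1 + r)^(−n)) / r
Monthly rate r = 0.046/12 ≈ 0.00383333, n = 50
PV = $600.00 × (1 − (1 + 0.046/12)^(−50)) / (0.046/12)
PV = $600.00 × 45.421412
PV = $27,252.85

PV = PMT × (1-(1+r)^(-n))/r = $27,252.85


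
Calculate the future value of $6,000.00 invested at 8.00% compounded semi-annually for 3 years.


Compound interest formula: A = P(1 + r/n)^(nt)
A = $6,000.00 × (1 + 0.08/2)^(2 × 3)
Growth factor: (1 + 0.08/2)^6 = 1.265319
A = $6,000.00 × 1.265319
A = $7,591.91

A = P(1 + r/n)^(nt) = $7,591.91


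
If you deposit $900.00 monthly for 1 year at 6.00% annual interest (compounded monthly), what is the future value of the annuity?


Future value of an ordinary annuity: FV = PMT × ((1 + r)^n − 1) / r
Monthly rate r = 0.06/12 = 0.005, n = 12
FV = $900.00 × ((1 + 0.06/12)^12 − 1) / (0.06/12)
FV = $900.00 × 12.335562
FV = $11,102.01

FV = PMT × ((1+r)^n - 1)/r = $11,102.01


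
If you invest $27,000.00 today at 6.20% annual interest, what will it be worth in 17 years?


Future value formula: FV = PV × (1 + r)^t
FV = $27,000.00 × (1 + 0.062)^17
FV = $27,000.00 × 2.7804609
FV = $75,072.44

FV = PV × (1 + r)^t = $75,072.44


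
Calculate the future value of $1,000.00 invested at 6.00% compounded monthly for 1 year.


Compound interest formula: A = P(1 + r/n)^(nt)
A = $1,000.00 × (1 + 0.06/12)^(12 × 1)
Growth factor: (1 + 0.06/12)^12 = 1.061678
A = $1,000.00 × 1.061678
A = $1,061.68

A = P(1 + r/n)^(nt) = $1,061.68


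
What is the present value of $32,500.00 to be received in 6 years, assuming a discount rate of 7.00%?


Present value formula: PV = FV / (1 + r)^t
PV = $32,500.00 / (1 + 0.07)^6
PV = $32,500.00 / 1.5007304
PV = $21,656.12

PV = FV / (1 + r)^t = $21,656.12


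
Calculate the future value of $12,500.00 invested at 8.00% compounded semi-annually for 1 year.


Compound interest formula: A = P(1 + r/n)^(nt)
A = $12,500.00 × (1 + 0.08/2)^(2 × 1)
Growth factor: (1 + 0.08/2)^2 = 1.081600
A = $12,500.00 × 1.081600
A = $13,520.00

A = P(1 + r/n)^(nt) = $13,520.00


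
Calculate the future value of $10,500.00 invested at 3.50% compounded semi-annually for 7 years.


Compound interest formula: A = P(1 + r/n)^(nt)
A = $10,500.00 × (1 + 0.035/2)^(2 × 7)
Growth factor: (1 + 0.035/2)^14 = 1.274917
A = $10,500.00 × 1.274917
A = $13,386.63

A = P(1 + r/n)^(nt) = $13,386.63


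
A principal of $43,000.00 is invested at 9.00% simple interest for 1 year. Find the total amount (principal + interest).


Total amount formula: A = P(1 + rt) = P + P·r·t
Interest: I = P × r × t = $43,000.00 × 0.09 × 1 = $3,870.00
A = P + I = $43,000.00 + $3,870.00 = $46,870.00

A = P + I = P(1 + rt) = $46,870.00


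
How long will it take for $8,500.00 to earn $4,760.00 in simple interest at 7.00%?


Rearrange the simple interest formula for t:
I = P × r × t  ⇒  t = I / (P × r)
t = $4,760.00 / ($8,500.00 × 0.07)
t = 8

t = I/(P×r) = 8 years


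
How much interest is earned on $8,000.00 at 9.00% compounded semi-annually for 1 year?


Compound interest earned = final amount − principal.
A = P(1 + r/n)^(nt) = $8,000.00 × (1 + 0.09/2)^(2 × 1) = $8,736.20
Interest = A − P = $8,736.20 − $8,000.00 = $736.20

Interest = A - P = $736.20


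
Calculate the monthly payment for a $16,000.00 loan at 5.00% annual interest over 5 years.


Loan payment formula: PMT = PV × r / (1 − (1 + r)^(−n))
Monthly rate r = 0.05/12 ≈ 0.00416667, n = 60 months
Denominator: 1 − (1 + 0.05/12)^(−60) = 0.220795
PMT = $16,000.00 × (0.05/12) / 0.220795
PMT = $301.94 per month

PMT = PV × r / (1-(1+r)^(-n)) = $301.94/month


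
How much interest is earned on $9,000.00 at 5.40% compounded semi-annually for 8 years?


Compound interest earned = final amount − principal.
A = P(1 + r/n)^(nt) = $9,000.00 × (1 + 0.054/2)^(2 × 8) = $13,783.82
Interest = A − P = $13,783.82 − $9,000.00 = $4,783.82

Interest = A - P = $4,783.82


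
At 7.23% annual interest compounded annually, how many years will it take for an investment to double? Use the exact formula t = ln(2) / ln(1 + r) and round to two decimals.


Doubling condition: (1 + r)^t = 2
Take ln of both sides: t × ln(1 + r) = ln(2)
t = ln(2) / ln(1 + r)
t = 0.693147 / 0.069806
t = 9.93

t = ln(2) / ln(1 + r) = 9.93 years


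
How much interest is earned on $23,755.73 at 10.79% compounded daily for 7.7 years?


Compound interest earned = final amount − principal.
A = P(1 + r/n)^(nt) = $23,755.73 × (1 + 0.1079/365)^(365 × 7.7) = $54,518.00
Interest = A − P = $54,518.00 − $23,755.73 = $30,762.27

Interest = A - P = $30,762.27


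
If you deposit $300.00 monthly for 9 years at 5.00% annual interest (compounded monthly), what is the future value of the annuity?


Future value of an ordinary annuity: FV = PMT × ((1 + r)^n − 1) / r
Monthly rate r = 0.05/12 ≈ 0.00416667, n = 108
FV = $300.00 × ((1 + 0.05/12)^108 − 1) / (0.05/12)
FV = $300.00 × 136.043196
FV = $40,812.96

FV = PMT × ((1+r)^n - 1)/r = $40,812.96


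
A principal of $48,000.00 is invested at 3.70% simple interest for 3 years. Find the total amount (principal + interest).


Total amount formula: A = P(1 + rt) = P + P·r·t
Interest: I = P × r × t = $48,000.00 × 0.037 × 3 = $5,328.00
A = P + I = $48,000.00 + $5,328.00 = $53,328.00

A = P + I = P(1 + rt) = $53,328.00


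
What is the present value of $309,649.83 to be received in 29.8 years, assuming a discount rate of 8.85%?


Present value formula: PV = FV / (1 + r)^t
PV = $309,649.83 / (1 + 0.0885)^29.8
PV = $309,649.83 / 12.516627
PV = $24,739.08

PV = FV / (1 + r)^t = $24,739.08


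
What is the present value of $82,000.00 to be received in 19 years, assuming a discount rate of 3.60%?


Present value formula: PV = FV / (1 + r)^t
PV = $82,000.00 / (1 + 0.036)^19
PV = $82,000.00 / 1.9581022
PV = $41,877.28

PV = FV / (1 + r)^t = $41,877.28


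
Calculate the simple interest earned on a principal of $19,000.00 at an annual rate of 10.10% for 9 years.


Simple interest formula: I = P × r × t
I = $19,000.00 × 0.101 × 9
I = $17,271.00

I = P × r × t = $17,271.00


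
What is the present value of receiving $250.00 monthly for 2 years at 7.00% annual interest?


Present value of an ordinary annuity: PV = PMT × (1 − (1 + r)^(−n)) / r
Monthly rate r = 0.07/12 ≈ 0.00583333, n = 24
PV = $250.00 × (1 − (1 + 0.07/12)^(−24)) / (0.07/12)
PV = $250.00 × 22.335099
PV = $5,583.77

PV = PMT × (1-(1+r)^(-n))/r = $5,583.77


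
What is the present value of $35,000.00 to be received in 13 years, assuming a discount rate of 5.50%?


Present value formula: PV = FV / (1 + r)^t
PV = $35,000.00 / (1 + 0.055)^13
PV = $35,000.00 / 2.005774
PV = $17,449.62

PV = FV / (1 + r)^t = $17,449.62


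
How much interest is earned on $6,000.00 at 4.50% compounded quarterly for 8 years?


Compound interest earned = final amount − principal.
A = P(1 + r/n)^(nt) = $6,000.00 × (1 + 0.045/4)^(4 × 8) = $8,582.71
Interest = A − P = $8,582.71 − $6,000.00 = $2,582.71

Interest = A - P = $2,582.71


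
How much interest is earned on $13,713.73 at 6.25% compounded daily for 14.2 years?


Compound interest earned = final amount − principal.
A = P(1 + r/n)^(nt) = $13,713.73 × (1 + 0.0625/365)^(365 × 14.2) = $33,308.80
Interest = A − P = $33,308.80 − $13,713.73 = $19,595.07

Interest = A - P = $19,595.07


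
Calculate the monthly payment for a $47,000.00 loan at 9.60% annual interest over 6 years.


Loan payment formula: PMT = PV × r / (1 − (1 + r)^(−n))
Monthly rate r = 0.096/12 = 0.008, n = 72 months
Denominator: 1 − (1 + 0.096/12)^(−72) = 0.436568
PMT = $47,000.00 × (0.096/12) / 0.436568
PMT = $861.26 per month

PMT = PV × r / (1-(1+r)^(-n)) = $861.26/month


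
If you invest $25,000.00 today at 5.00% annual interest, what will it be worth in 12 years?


Future value formula: FV = PV × (1 + r)^t
FV = $25,000.00 × (1 + 0.05)^12
FV = $25,000.00 × 1.7958563
FV = $44,896.41

FV = PV × (1 + r)^t = $44,896.41


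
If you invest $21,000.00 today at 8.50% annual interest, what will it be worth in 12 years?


Future value formula: FV = PV × (1 + r)^t
FV = $21,000.00 × (1 + 0.085)^12
FV = $21,000.00 × 2.661686
FV = $55,895.41

FV = PV × (1 + r)^t = $55,895.41


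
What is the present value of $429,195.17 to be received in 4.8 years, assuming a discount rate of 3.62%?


Present value formula: PV = FV / (1 + r)^t
PV = $429,195.17 / (1 + 0.0362)^4.8
PV = $429,195.17 / 1.18612162
PV = $361,847.52

PV = FV / (1 + r)^t = $361,847.52


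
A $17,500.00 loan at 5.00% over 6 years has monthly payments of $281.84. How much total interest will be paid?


Total paid over the life of the loan = PMT × n.
Total paid = $281.84 × 72 = $20,292.48
Total interest = total paid − principal = $20,292.48 − $17,500.00 = $2,792.48

Total interest = (PMT × n) - PV = $2,792.48


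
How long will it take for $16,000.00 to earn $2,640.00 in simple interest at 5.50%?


Rearrange the simple interest formula for t:
I = P × r × t  ⇒  t = I / (P × r)
t = $2,640.00 / ($16,000.00 × 0.055)
t = 3

t = I/(P×r) = 3 years


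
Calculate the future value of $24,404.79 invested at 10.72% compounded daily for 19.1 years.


Compound interest formula: A = P(1 + r/n)^(nt)
A = $24,404.79 × (1 + 0.1072/365)^(365 × 19.1)
Growth factor: (1 + 0.1072/365)^6971.5 = 7.7463315
A = $24,404.79 × 7.7463315
A = $189,047.59

A = P(1 + r/n)^(nt) = $189,047.59


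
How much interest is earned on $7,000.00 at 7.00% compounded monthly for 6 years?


Compound interest earned = final amount − principal.
A = P(1 + r/n)^(nt) = $7,000.00 × (1 + 0.07/12)^(12 × 6) = $10,640.74
Interest = A − P = $10,640.74 − $7,000.00 = $3,640.74

Interest = A - P = $3,640.74


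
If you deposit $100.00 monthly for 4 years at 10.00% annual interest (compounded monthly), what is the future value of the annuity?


Future value of an ordinary annuity: FV = PMT × ((1 + r)^n − 1) / r
Monthly rate r = 0.1/12 ≈ 0.00833333, n = 48
FV = $100.00 × ((1 + 0.1/12)^48 − 1) / (0.1/12)
FV = $100.00 × 58.722492
FV = $5,872.25

FV = PMT × ((1+r)^n - 1)/r = $5,872.25


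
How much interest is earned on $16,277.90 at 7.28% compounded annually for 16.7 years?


Compound interest earned = final amount − principal.
A = P(1 + r/n)^(nt) = $16,277.90 × (1 + 0.0728/1)^(1 × 16.7) = $52,633.44
Interest = A − P = $52,633.44 − $16,277.90 = $36,355.54

Interest = A - P = $36,355.54


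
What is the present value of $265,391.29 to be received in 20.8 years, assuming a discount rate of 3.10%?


Present value formula: PV = FV / (1 + r)^t
PV = $265,391.29 / (1 + 0.031)^20.8
PV = $265,391.29 / 1.88703623
PV = $140,639.21

PV = FV / (1 + r)^t = $140,639.21


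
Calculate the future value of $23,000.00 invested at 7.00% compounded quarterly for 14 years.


Compound interest formula: A = P(1 + r/n)^(nt)
A = $23,000.00 × (1 + 0.07/4)^(4 × 14)
Growth factor: (1 + 0.07/4)^56 = 2.641967
A = $23,000.00 × 2.641967
A = $60,765.24

A = P(1 + r/n)^(nt) = $60,765.24


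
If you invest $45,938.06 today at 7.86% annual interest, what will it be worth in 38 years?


Future value formula: FV = PV × (1 + r)^t
FV = $45,938.06 × (1 + 0.0786)^38
FV = $45,938.06 × 17.7294722
FV = $814,457.56

FV = PV × (1 + r)^t = $814,457.56


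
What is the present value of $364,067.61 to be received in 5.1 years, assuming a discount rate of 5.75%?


Present value formula: PV = FV / (1 + r)^t
PV = $364,067.61 / (1 + 0.0575)^5.1
PV = $364,067.61 / 1.32993348
PV = $273,748.74

PV = FV / (1 + r)^t = $273,748.74


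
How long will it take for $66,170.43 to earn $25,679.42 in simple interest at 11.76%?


Rearrange the simple interest formula for t:
I = P × r × t  ⇒  t = I / (P × r)
t = $25,679.42 / ($66,170.43 × 0.1176)
t = 3.3

t = I/(P×r) = 3.3 years


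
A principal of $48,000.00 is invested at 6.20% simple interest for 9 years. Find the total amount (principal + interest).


Total amount formula: A = P(1 + rt) = P + P·r·t
Interest: I = P × r × t = $48,000.00 × 0.062 × 9 = $26,784.00
A = P + I = $48,000.00 + $26,784.00 = $74,784.00

A = P + I = P(1 + rt) = $74,784.00


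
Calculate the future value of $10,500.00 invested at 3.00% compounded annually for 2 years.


Compound interest formula: A = P(1 + r/n)^(nt)
A = $10,500.00 × (1 + 0.03/1)^(1 × 2)
Growth factor: (1 + 0.03/1)^2 = 1.060900
A = $10,500.00 × 1.060900
A = $11,139.45

A = P(1 + r/n)^(nt) = $11,139.45


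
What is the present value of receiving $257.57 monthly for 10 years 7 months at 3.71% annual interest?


Present value of an ordinary annuity: PV = PMT × (1 − (1 + r)^(−n)) / r
Monthly rate r = 0.0371/12 ≈ 0.00309167, n = 127
PV = $257.57 × (1 − (1 + 0.0371/12)^(−127)) / (0.0371/12)
PV = $257.57 × 104.901406
PV = $27,019.46

PV = PMT × (1-(1+r)^(-n))/r = $27,019.46
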